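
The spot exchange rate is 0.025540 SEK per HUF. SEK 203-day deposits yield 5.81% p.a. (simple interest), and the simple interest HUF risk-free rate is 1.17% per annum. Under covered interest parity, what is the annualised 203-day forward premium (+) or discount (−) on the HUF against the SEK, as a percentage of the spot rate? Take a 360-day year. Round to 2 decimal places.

+4.61%

T = 203/360 years.
CIP forward (SEK per HUF) = 0.02554 × 1.0327619/1.0065975 = 0.026203859.
Annualised premium = (F − S)/S × (1/T) = (0.026203859 − 0.02554)/0.02554 ÷ (203/360) = 4.61%.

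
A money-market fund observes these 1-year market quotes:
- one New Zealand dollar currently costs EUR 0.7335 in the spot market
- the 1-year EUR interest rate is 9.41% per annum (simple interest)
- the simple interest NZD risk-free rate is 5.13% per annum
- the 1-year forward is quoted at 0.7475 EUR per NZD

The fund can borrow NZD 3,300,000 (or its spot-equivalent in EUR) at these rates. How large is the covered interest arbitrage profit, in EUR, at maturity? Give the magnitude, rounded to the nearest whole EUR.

T = 1 year.
Route A — deposit NZD, sell forward: 3,300,000 × 1.051300 × 0.7475 = EUR 2,593,294.28.
Route B — convert at spot, deposit EUR: 3,300,000 × 0.7335 × 1.094100 = EUR 2,648,323.76.
The quoted forward undervalues NZD, so borrow NZD, convert to EUR at spot, deposit the EUR at 9.41%, and buy NZD forward at 0.7475 to cover the loan.
Arbitrage profit = |2,593,294.28 − 2,648,323.76| = EUR 55,029.

EUR 55,029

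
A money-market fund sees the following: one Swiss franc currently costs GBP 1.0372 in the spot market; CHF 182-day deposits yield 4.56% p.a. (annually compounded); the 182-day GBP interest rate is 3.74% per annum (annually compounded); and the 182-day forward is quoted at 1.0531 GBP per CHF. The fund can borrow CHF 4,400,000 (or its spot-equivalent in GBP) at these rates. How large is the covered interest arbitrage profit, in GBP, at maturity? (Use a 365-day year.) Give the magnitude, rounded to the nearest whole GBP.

T = 182/365 years.
Keep in CHF, deliver into the forward: 4,400,000·1.022483384·1.0531 = GBP 4,737,819.91.
Swap to GBP now, deposit: 4,400,000·1.0372·1.018477121 = GBP 4,648,003.67.
The quoted forward overvalues CHF, so borrow GBP, buy CHF at spot, deposit the CHF at 4.56%, and sell the proceeds forward at 1.0531.
Arbitrage profit = |4,737,819.91 − 4,648,003.67| = GBP 89,816.

GBP 89,816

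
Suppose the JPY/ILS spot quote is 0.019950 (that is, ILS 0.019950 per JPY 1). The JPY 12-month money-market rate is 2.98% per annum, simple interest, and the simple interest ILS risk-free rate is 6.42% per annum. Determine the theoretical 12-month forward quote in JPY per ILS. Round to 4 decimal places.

48.5050

T = 1 year.
ILS accumulates by 1 + 0.0642×1 = 1.064200.
Growth of 1 JPY over T: 1 + 0.0298×1 = 1.029800.
Forward (ILS per JPY) = 0.01995 × 1.064200 / 1.029800 = 0.020616421.
Quoted the other way: 1/0.020616421 = 48.5050 JPY per ILS.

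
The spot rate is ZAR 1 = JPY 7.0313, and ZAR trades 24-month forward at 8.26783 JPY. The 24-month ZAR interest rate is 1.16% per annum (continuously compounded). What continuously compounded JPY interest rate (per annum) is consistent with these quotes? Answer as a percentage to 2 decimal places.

T = 2 years.
F/S = 8.26783/7.0313 = 1.1758608 = (growth of JPY) / (growth of ZAR).
The ZAR side grows by e^(0.0116×2) = 1.0234712.
That pins the JPY growth at 1.2034597.
r = ln(1.2034597)/2 = 0.092600 → 9.26%.

9.26%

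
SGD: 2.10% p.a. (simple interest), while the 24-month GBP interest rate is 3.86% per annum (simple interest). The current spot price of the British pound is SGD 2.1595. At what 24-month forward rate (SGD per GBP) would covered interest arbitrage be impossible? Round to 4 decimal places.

2.0889

T = 2 years.
SGD accumulates by 1 + 0.0210×2 = 1.042000.
GBP accumulates by 1 + 0.0386×2 = 1.077200.
Forward (SGD per GBP) = 2.1595 × 1.042000 / 1.077200 = 2.088933.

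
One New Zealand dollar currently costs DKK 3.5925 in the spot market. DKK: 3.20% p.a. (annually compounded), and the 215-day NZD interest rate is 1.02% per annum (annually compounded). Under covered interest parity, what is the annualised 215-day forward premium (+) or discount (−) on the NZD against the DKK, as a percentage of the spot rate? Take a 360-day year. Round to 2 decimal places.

+2.15%

T = 215/360 years.
CIP forward (DKK per NZD) = 3.5925 × 1.0189898/1.0060792 = 3.6386011.
(F − S)/S ÷ T = (3.6386011 − 3.5925)/3.5925/(215/360) = 0.021487 → 2.15%.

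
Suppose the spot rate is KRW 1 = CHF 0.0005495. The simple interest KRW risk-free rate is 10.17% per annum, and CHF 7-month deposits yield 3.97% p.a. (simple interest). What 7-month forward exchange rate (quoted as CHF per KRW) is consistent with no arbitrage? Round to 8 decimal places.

T = 7/12 years.
CHF growth factor: 1 + 0.0397×7/12 = 1.0231583.
KRW accumulates by 1 + 0.1017×7/12 = 1.059325.
CIP: F = S · (grow CHF)/(grow KRW) = 0.0005495 × 1.0231583/1.059325 = 0.0005307394 CHF per KRW.

0.00053074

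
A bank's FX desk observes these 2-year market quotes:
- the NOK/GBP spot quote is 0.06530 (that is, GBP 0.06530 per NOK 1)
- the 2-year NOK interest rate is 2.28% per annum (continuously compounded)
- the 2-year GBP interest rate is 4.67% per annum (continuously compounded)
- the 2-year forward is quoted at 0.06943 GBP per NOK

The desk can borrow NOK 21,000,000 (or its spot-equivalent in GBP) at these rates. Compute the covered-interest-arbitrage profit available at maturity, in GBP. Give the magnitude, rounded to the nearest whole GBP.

T = 2 years.
Keep in NOK, deliver into the forward: 21,000,000·1.046655665·0.06943 = GBP 1,526,055.36.
Swap to GBP now, deposit: 21,000,000·0.06530·1.097900808 = GBP 1,505,551.38.
The quoted forward overvalues NOK, so borrow GBP, buy NOK at spot, deposit the NOK at 2.28%, and sell the proceeds forward at 0.06943.
Arbitrage profit = |1,526,055.36 − 1,505,551.38| = GBP 20,504.

GBP 20,504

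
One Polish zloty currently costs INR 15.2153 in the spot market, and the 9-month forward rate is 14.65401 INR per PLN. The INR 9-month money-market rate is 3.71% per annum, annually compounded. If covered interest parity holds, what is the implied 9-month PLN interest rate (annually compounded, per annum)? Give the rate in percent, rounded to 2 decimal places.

9.04%

T = 9/12 years.
CIP gives F = S · g_INR/g_PLN, so g_INR/g_PLN = 14.65401/15.2153 = 0.9631102.
The INR side grows by (1 + 0.0371)^(9/12) = 1.0276979.
That pins the PLN growth at 1.0670616.
r = 1.0670616^(12/9) − 1 = 0.090400 → 9.04%.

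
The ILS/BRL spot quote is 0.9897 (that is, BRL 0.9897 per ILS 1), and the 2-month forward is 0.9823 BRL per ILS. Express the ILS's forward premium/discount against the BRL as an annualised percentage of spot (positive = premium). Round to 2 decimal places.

-4.49%

T = 2/12 years.
(F − S)/S = (0.9823 − 0.9897)/0.9897 = -0.0074770.
Per annum: -0.0074770 / (2/12) = -0.044862 = -4.49%.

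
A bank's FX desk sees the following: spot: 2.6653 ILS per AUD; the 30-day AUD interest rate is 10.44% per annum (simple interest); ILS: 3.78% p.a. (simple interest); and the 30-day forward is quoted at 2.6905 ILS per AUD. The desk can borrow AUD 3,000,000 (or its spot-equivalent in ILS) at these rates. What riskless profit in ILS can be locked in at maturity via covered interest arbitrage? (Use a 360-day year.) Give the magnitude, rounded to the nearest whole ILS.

T = 30/360 years.
Keep in AUD, deliver into the forward: 3,000,000·1.008700·2.6905 = ILS 8,141,722.05.
Swap to ILS now, deposit: 3,000,000·2.6653·1.003150 = ILS 8,021,087.09.
The quoted forward overvalues AUD, so borrow ILS, buy AUD at spot, deposit the AUD at 10.44%, and sell the proceeds forward at 2.6905.
Arbitrage profit = |8,141,722.05 − 8,021,087.09| = ILS 120,635.

ILS 120,635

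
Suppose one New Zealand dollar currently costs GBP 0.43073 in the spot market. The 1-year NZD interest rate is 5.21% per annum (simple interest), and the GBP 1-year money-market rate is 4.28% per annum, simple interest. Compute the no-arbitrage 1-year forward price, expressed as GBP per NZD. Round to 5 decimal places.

T = 1 year.
Growth of 1 GBP over T: 1 + 0.0428×1 = 1.042800.
NZD accumulates by 1 + 0.0521×1 = 1.052100.
CIP: F = S · (grow GBP)/(grow NZD) = 0.43073 × 1.042800/1.052100 = 0.4269226 GBP per NZD.

0.42692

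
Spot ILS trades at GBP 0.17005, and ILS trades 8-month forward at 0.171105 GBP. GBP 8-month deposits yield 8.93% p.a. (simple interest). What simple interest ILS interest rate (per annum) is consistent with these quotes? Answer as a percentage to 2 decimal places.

T = 8/12 years.
F/S = 0.171105/0.17005 = 1.0062041 = (growth of GBP) / (growth of ILS).
The GBP side grows by 1 + 0.0893×8/12 = 1.0595333.
Hence g_ILS = 1.0530004.
r = (1.0530004 − 1)/(8/12) = 0.079501 → 7.95%.

7.95%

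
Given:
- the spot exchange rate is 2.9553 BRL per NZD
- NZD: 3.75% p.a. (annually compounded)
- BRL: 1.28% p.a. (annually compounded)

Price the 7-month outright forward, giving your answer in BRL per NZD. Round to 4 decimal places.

T = 7/12 years.
BRL growth factor: (1 + 0.0128)^(7/12) = 1.0074469.
Growth of 1 NZD over T: (1 + 0.0375)^(7/12) = 1.0217071.
CIP: F = S · (grow BRL)/(grow NZD) = 2.9553 × 1.0074469/1.0217071 = 2.914052 BRL per NZD.

2.9141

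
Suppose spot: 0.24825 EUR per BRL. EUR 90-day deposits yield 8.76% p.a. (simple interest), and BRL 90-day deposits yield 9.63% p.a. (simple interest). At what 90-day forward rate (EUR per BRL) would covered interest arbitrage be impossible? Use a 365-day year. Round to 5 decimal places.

0.24773

T = 90/365 years.
EUR accumulates by 1 + 0.0876×90/365 = 1.021600.
Growth of 1 BRL over T: 1 + 0.0963×90/365 = 1.0237452.
CIP: F = S · (grow EUR)/(grow BRL) = 0.24825 × 1.021600/1.0237452 = 0.2477298 EUR per BRL.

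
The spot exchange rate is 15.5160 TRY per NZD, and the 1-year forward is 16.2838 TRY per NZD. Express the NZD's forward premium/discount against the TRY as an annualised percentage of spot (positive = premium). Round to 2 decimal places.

T = 1 year.
(F − S)/S = (16.2838 − 15.516)/15.516 = 0.0494844.
Annualise by dividing by T: 0.0494844 / 1 = 0.049484 → 4.95%.

+4.95%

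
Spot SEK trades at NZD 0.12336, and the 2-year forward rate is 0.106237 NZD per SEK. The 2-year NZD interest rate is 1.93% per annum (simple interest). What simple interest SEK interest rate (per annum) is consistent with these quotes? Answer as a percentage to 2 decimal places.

10.30%

T = 2 years.
By CIP, F/S equals the NZD-to-SEK growth ratio: 0.106237/0.12336 = 0.8611949.
NZD growth factor: 1 + 0.0193×2 = 1.038600.
So the SEK growth factor = 1.2059988.
r = (1.2059988 − 1)/2 = 0.102999 → 10.30%.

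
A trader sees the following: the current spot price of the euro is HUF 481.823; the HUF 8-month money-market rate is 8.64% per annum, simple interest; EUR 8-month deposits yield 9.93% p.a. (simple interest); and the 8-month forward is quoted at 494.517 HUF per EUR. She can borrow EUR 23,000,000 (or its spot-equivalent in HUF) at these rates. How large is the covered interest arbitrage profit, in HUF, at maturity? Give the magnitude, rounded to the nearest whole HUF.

HUF 406,594,474

T = 8/12 years.
Invest the EUR and cover forward: 23,000,000 × 1.066200 × 494.517 = HUF 12,126,842,584.20.
Convert at spot and invest in HUF: 23,000,000 × 481.823 × 1.057600 = HUF 11,720,248,110.40.
The quoted forward overvalues EUR, so borrow HUF, buy EUR at spot, deposit the EUR at 9.93%, and sell the proceeds forward at 494.517.
Profit = 12,126,842,584.20 − 11,720,248,110.40 = HUF 406,594,474.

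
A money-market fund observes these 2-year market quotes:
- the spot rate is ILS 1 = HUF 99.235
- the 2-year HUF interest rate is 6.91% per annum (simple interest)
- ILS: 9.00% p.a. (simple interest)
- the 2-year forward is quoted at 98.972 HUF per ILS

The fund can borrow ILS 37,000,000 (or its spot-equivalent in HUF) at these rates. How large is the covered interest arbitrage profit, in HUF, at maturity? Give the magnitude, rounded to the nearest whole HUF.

T = 2 years.
Invest the ILS and cover forward: 37,000,000 × 1.180000 × 98.972 = HUF 4,321,117,520.00.
Convert at spot and invest in HUF: 37,000,000 × 99.235 × 1.138200 = HUF 4,179,123,249.00.
The quoted forward overvalues ILS, so borrow HUF, buy ILS at spot, deposit the ILS at 9.00%, and sell the proceeds forward at 98.972.
The gap between the two covered legs is HUF 141,994,271.

HUF 141,994,271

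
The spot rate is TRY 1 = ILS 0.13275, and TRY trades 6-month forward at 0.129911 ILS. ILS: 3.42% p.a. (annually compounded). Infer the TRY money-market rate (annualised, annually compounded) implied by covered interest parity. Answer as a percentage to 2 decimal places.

7.99%

T = 6/12 years.
F/S = 0.129911/0.13275 = 0.9786139 = (growth of ILS) / (growth of TRY).
ILS growth factor: (1 + 0.0342)^(6/12) = 1.0169562.
That pins the TRY growth at 1.0391802.
Annualise: 1.0391802^(12/6) − 1 = 0.079895 = 7.99%.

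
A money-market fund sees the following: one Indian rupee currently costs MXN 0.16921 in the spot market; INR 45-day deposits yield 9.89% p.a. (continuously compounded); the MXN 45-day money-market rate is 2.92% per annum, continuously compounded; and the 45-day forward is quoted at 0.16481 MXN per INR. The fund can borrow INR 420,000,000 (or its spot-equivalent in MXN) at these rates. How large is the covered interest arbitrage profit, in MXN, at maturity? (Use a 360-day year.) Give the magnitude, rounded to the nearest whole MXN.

MXN 1,246,827

T = 45/360 years.
Route A — deposit INR, sell forward: 420,000,000 × 1.0124392316 × 0.16481 = MXN 70,081,246.10.
Route B — convert at spot, deposit MXN: 420,000,000 × 0.16921 × 1.0036566694 = MXN 71,328,072.91.
The quoted forward undervalues INR, so borrow INR, convert to MXN at spot, deposit the MXN at 2.92%, and buy INR forward at 0.16481 to cover the loan.
Arbitrage profit = |70,081,246.10 − 71,328,072.91| = MXN 1,246,827.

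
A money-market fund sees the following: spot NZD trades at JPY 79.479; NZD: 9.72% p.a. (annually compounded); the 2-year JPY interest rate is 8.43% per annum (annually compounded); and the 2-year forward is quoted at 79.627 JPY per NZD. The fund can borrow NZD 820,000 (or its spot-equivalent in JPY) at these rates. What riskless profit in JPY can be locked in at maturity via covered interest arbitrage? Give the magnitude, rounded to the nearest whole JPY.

T = 2 years.
Keep in NZD, deliver into the forward: 820,000·1.20384784·79.627 = JPY 78,604,209.40.
Swap to JPY now, deposit: 820,000·79.479·1.17570649 = JPY 76,624,060.42.
The quoted forward overvalues NZD, so borrow JPY, buy NZD at spot, deposit the NZD at 9.72%, and sell the proceeds forward at 79.627.
Arbitrage profit = |78,604,209.40 − 76,624,060.42| = JPY 1,980,149.

JPY 1,980,149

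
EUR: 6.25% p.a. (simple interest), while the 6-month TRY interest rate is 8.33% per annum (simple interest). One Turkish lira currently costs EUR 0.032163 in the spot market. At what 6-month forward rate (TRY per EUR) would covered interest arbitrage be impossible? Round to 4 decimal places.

T = 6/12 years.
EUR accumulates by 1 + 0.0625×6/12 = 1.031250.
Growth of 1 TRY over T: 1 + 0.0833×6/12 = 1.041650.
So F = 0.032163 × 1.031250 / 1.041650 = 0.031841879 (EUR/TRY).
Invert for TRY per EUR: 1 / 0.031841879 = 31.4052.

31.4052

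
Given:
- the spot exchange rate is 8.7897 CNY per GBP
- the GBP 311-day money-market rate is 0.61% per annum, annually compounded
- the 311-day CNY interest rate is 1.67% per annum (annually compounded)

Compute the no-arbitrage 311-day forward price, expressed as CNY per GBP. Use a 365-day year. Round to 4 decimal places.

T = 311/365 years.
CNY accumulates by (1 + 0.0167)^(311/365) = 1.0142118.
Growth of 1 GBP over T: (1 + 0.0061)^(311/365) = 1.0051952.
So F = 8.7897 × 1.0142118 / 1.0051952 = 8.868544 (CNY/GBP).

8.8685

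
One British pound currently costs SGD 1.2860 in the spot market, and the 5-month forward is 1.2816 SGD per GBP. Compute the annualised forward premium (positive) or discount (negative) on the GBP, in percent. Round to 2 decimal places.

T = 5/12 years.
GBP trades forward at -0.34215% vs spot over the period.
Annualise by dividing by T: -0.0034215 / (5/12) = -0.008212 → -0.82%.

-0.82%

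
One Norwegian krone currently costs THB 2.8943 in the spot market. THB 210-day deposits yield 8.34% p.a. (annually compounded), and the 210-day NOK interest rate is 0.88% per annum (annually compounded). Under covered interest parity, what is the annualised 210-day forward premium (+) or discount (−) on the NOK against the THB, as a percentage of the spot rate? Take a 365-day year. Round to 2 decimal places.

T = 210/365 years.
F = S · g_THB/g_NOK = 2.8943 × 1.0471659/1.0050536 = 3.0155728.
(F − S)/S ÷ T = (3.0155728 − 2.8943)/2.8943/(210/365) = 0.072827 → 7.28%.

+7.28%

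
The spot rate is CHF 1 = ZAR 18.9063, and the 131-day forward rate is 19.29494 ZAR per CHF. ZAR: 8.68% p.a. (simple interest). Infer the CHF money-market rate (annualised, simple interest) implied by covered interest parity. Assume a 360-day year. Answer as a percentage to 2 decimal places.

2.97%

T = 131/360 years.
CIP gives F = S · g_ZAR/g_CHF, so g_ZAR/g_CHF = 19.29494/18.9063 = 1.0205561.
The ZAR side grows by 1 + 0.0868×131/360 = 1.0315856.
So the CHF growth factor = 1.0108073.
r = (1.0108073 − 1)/(131/360) = 0.029699 → 2.97%.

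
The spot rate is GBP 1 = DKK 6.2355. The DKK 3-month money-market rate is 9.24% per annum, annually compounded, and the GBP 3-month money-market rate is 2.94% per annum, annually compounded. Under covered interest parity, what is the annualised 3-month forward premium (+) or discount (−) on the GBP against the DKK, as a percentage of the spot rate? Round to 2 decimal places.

+5.98%

T = 3/12 years.
No-arbitrage forward: 6.2355 × 1.0223402 / 1.0072703 = 6.3287901 DKK/GBP.
(F − S)/S ÷ T = (6.3287901 − 6.2355)/6.2355/(3/12) = 0.059845 → 5.98%.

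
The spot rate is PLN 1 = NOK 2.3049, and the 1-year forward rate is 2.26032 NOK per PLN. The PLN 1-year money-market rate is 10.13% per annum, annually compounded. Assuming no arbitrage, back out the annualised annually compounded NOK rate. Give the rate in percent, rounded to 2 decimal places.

T = 1 year.
CIP gives F = S · g_NOK/g_PLN, so g_NOK/g_PLN = 2.26032/2.3049 = 0.9806586.
PLN growth factor: (1 + 0.1013)^1 = 1.101300.
That pins the NOK growth at 1.0799993.
Annualise: 1.0799993^(1/1) − 1 = 0.079999 = 8.00%.

8.00%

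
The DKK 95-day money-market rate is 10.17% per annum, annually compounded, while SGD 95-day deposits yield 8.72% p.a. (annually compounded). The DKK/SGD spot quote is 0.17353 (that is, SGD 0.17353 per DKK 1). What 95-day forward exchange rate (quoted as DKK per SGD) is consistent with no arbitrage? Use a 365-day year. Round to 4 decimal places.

5.7826

T = 95/365 years.
SGD growth factor: (1 + 0.0872)^(95/365) = 1.0219988.
Growth of 1 DKK over T: (1 + 0.1017)^(95/365) = 1.0255291.
CIP: F = S · (grow SGD)/(grow DKK) = 0.17353 × 1.0219988/1.0255291 = 0.1729326 SGD per DKK.
Invert for DKK per SGD: 1 / 0.1729326 = 5.7826.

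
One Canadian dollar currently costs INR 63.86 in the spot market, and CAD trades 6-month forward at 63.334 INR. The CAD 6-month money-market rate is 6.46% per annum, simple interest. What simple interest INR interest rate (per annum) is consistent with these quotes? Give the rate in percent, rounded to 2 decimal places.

4.76%

T = 6/12 years.
F/S = 63.334/63.86 = 0.9917632 = (growth of INR) / (growth of CAD).
The CAD side grows by 1 + 0.0646×6/12 = 1.032300.
That pins the INR growth at 1.0237972.
(1.0237972 − 1)/T = 0.047594, i.e. 4.76%.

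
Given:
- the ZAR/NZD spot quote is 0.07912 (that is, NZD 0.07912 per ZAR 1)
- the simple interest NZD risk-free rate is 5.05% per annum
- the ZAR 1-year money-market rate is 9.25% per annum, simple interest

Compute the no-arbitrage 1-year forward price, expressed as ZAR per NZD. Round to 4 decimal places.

T = 1 year.
NZD growth factor: 1 + 0.0505×1 = 1.050500.
ZAR accumulates by 1 + 0.0925×1 = 1.092500.
CIP: F = S · (grow NZD)/(grow ZAR) = 0.07912 × 1.050500/1.092500 = 0.076078316 NZD per ZAR.
Invert for ZAR per NZD: 1 / 0.076078316 = 13.1443.

13.1443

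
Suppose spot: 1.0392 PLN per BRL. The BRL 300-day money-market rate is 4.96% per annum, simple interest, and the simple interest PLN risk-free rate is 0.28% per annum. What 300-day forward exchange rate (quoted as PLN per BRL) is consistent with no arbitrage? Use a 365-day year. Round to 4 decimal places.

1.0008

T = 300/365 years.
Growth of 1 PLN over T: 1 + 0.0028×300/365 = 1.0023014.
BRL accumulates by 1 + 0.0496×300/365 = 1.0407671.
Forward (PLN per BRL) = 1.0392 × 1.0023014 / 1.0407671 = 1.000792.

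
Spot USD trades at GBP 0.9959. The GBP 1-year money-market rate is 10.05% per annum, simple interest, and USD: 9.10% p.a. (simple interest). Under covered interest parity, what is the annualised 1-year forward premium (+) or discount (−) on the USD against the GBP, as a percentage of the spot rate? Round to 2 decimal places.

+0.87%

T = 1 year.
No-arbitrage forward: 0.9959 × 1.100500 / 1.091000 = 1.0045719 GBP/USD.
Annualised premium = (F − S)/S × (1/T) = (1.0045719 − 0.9959)/0.9959 ÷ 1 = 0.87%.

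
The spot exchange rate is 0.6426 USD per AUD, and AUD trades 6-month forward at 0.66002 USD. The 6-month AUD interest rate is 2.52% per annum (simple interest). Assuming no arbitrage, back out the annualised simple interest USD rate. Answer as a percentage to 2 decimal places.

T = 6/12 years.
CIP gives F = S · g_USD/g_AUD, so g_USD/g_AUD = 0.66002/0.6426 = 1.0271086.
The AUD side grows by 1 + 0.0252×6/12 = 1.012600.
Hence g_USD = 1.0400502.
r = (1.0400502 − 1)/(6/12) = 0.080100 → 8.01%.

8.01%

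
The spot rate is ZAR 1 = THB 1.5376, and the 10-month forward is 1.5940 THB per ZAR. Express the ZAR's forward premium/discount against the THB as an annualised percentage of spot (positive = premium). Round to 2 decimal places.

T = 10/12 years.
ZAR trades forward at +3.66805% vs spot over the period.
Annualise by dividing by T: 0.0366805 / (10/12) = 0.044017 → 4.40%.

+4.40%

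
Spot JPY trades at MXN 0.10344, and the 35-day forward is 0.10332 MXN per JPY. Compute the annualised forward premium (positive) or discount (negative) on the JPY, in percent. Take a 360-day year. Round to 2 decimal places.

T = 35/360 years.
(F − S)/S = (0.10332 − 0.10344)/0.10344 = -0.0011601.
×(1/T) gives -1.19% p.a.

-1.19%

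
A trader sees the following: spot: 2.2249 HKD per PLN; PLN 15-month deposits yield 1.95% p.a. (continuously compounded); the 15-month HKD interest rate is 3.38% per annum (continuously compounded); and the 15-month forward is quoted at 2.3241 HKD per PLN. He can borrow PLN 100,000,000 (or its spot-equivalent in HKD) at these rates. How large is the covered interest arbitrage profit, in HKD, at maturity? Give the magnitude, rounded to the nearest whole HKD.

T = 15/12 years.
Route A — deposit PLN, sell forward: 100,000,000 × 1.02467449879 × 2.3241 = HKD 238,144,600.26.
Route B — convert at spot, deposit HKD: 100,000,000 × 2.2249 × 1.04315523496 = HKD 232,091,608.23.
The quoted forward overvalues PLN, so borrow HKD, buy PLN at spot, deposit the PLN at 1.95%, and sell the proceeds forward at 2.3241.
Profit = 238,144,600.26 − 232,091,608.23 = HKD 6,052,992.

HKD 6,052,992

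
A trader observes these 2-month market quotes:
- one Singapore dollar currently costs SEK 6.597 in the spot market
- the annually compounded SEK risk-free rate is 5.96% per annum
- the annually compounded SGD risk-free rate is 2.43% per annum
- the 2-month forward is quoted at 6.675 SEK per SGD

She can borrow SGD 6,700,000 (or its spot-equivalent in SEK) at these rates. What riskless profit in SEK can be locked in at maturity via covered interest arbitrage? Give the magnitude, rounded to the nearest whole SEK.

SEK 273,389

T = 2/12 years.
Invest the SGD and cover forward: 6,700,000 × 1.0040095924 × 6.675 = SEK 44,901,819.00.
Convert at spot and invest in SEK: 6,700,000 × 6.597 × 1.0096952773 = SEK 44,628,430.29.
The quoted forward overvalues SGD, so borrow SEK, buy SGD at spot, deposit the SGD at 2.43%, and sell the proceeds forward at 6.675.
Arbitrage profit = |44,901,819.00 − 44,628,430.29| = SEK 273,389.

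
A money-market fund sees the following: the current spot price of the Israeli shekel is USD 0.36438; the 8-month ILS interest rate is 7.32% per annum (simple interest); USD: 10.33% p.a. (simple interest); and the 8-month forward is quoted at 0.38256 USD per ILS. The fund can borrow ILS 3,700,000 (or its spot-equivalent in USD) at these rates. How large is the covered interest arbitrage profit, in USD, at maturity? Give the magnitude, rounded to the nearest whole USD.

T = 8/12 years.
Keep in ILS, deliver into the forward: 3,700,000·1.048800·0.38256 = USD 1,484,547.03.
Swap to USD now, deposit: 3,700,000·0.36438·1.068866667 = USD 1,441,052.45.
The quoted forward overvalues ILS, so borrow USD, buy ILS at spot, deposit the ILS at 7.32%, and sell the proceeds forward at 0.38256.
Arbitrage profit = |1,484,547.03 − 1,441,052.45| = USD 43,495.

USD 43,495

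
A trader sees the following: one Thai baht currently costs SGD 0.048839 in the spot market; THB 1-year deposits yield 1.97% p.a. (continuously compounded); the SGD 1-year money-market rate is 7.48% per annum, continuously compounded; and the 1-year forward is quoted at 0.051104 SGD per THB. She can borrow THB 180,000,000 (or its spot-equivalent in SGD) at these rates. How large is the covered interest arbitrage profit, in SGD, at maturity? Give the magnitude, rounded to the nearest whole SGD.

SGD 92,075

T = 1 year.
Keep in THB, deliver into the forward: 180,000,000·1.019895326·0.051104 = SGD 9,381,731.53.
Swap to SGD now, deposit: 180,000,000·0.048839·1.077668596 = SGD 9,473,806.18.
The quoted forward undervalues THB, so borrow THB, convert to SGD at spot, deposit the SGD at 7.48%, and buy THB forward at 0.051104 to cover the loan.
Profit = 9,473,806.18 − 9,381,731.53 = SGD 92,075.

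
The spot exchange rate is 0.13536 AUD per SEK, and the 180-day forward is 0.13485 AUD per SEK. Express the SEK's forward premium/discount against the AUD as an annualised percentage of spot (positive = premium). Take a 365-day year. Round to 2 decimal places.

T = 180/365 years.
SEK trades forward at -0.37677% vs spot over the period.
×(1/T) gives -0.76% p.a.

-0.76%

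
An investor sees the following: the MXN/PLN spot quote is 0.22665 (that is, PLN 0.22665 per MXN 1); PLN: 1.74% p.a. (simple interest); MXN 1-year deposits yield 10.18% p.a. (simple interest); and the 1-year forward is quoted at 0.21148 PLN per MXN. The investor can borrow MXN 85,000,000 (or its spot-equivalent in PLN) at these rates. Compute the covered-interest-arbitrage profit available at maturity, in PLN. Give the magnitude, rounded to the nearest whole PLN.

PLN 205,271

T = 1 year.
Route A — deposit MXN, sell forward: 85,000,000 × 1.101800 × 0.21148 = PLN 19,805,736.44.
Route B — convert at spot, deposit PLN: 85,000,000 × 0.22665 × 1.017400 = PLN 19,600,465.35.
The quoted forward overvalues MXN, so borrow PLN, buy MXN at spot, deposit the MXN at 10.18%, and sell the proceeds forward at 0.21148.
Arbitrage profit = |19,805,736.44 − 19,600,465.35| = PLN 205,271.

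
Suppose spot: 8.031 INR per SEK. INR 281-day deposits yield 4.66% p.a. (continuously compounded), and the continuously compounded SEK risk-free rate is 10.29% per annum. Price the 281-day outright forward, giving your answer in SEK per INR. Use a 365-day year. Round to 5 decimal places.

T = 281/365 years.
Growth of 1 INR over T: e^(0.0466×281/365) = 1.0365269.
SEK growth factor: e^(0.1029×281/365) = 1.0824412.
CIP: F = S · (grow INR)/(grow SEK) = 8.031 × 1.0365269/1.0824412 = 7.690346 INR per SEK.
Quoted the other way: 1/7.690346 = 0.13003 SEK per INR.

0.13003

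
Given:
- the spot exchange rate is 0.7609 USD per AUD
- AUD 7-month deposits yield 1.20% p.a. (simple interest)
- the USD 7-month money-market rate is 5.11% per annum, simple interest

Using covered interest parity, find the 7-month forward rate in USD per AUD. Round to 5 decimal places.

T = 7/12 years.
USD growth factor: 1 + 0.0511×7/12 = 1.0298083.
AUD accumulates by 1 + 0.0120×7/12 = 1.007000.
Forward (USD per AUD) = 0.7609 × 1.0298083 / 1.007000 = 0.7781342.

0.77813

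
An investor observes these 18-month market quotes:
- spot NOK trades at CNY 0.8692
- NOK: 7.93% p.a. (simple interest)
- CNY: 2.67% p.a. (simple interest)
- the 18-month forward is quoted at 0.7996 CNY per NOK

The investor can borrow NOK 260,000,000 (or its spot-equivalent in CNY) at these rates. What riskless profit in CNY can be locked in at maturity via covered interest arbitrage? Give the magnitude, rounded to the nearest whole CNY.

CNY 2,417,750

T = 18/12 years.
Keep in NOK, deliver into the forward: 260,000,000·1.118950·0.7996 = CNY 232,625,229.20.
Swap to CNY now, deposit: 260,000,000·0.8692·1.040050 = CNY 235,042,979.60.
The quoted forward undervalues NOK, so borrow NOK, convert to CNY at spot, deposit the CNY at 2.67%, and buy NOK forward at 0.7996 to cover the loan.
The gap between the two covered legs is CNY 2,417,750.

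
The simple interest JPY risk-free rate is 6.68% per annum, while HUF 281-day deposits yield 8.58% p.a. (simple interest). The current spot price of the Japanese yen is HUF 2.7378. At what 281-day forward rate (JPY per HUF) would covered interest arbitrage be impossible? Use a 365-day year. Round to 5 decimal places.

T = 281/365 years.
HUF accumulates by 1 + 0.0858×281/365 = 1.0660542.
JPY growth factor: 1 + 0.0668×281/365 = 1.0514268.
CIP: F = S · (grow HUF)/(grow JPY) = 2.7378 × 1.0660542/1.0514268 = 2.775888 HUF per JPY.
Invert for JPY per HUF: 1 / 2.775888 = 0.36025.

0.36025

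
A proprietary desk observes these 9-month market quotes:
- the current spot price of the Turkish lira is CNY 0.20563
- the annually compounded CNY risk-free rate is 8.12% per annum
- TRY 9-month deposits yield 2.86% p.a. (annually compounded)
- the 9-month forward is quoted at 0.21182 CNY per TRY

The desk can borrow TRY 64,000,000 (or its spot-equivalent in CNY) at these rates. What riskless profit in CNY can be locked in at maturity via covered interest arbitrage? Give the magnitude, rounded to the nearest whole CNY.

T = 9/12 years.
Invest the TRY and cover forward: 64,000,000 × 1.0213742156 × 0.21182 = CNY 13,846,239.13.
Convert at spot and invest in CNY: 64,000,000 × 0.20563 × 1.060301871 = CNY 13,953,911.92.
The quoted forward undervalues TRY, so borrow TRY, convert to CNY at spot, deposit the CNY at 8.12%, and buy TRY forward at 0.21182 to cover the loan.
Profit = 13,953,911.92 − 13,846,239.13 = CNY 107,673.

CNY 107,673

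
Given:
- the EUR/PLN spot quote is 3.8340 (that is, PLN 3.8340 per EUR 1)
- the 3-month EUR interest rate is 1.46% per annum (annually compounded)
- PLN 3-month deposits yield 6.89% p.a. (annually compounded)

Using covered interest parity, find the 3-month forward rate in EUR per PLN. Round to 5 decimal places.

T = 3/12 years.
Growth of 1 PLN over T: (1 + 0.0689)^(3/12) = 1.016797.
Growth of 1 EUR over T: (1 + 0.0146)^(3/12) = 1.0036302.
So F = 3.834 × 1.016797 / 1.0036302 = 3.884299 (PLN/EUR).
Quoted the other way: 1/3.884299 = 0.25745 EUR per PLN.

0.25745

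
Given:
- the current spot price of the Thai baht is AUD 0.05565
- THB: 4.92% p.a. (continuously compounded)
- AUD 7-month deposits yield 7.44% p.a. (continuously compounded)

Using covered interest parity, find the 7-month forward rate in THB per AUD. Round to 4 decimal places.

17.7072

T = 7/12 years.
AUD accumulates by e^(0.0744×7/12) = 1.04435555.
THB growth factor: e^(0.0492×7/12) = 1.02911581.
Forward (AUD per THB) = 0.05565 × 1.04435555 / 1.02911581 = 0.056474097.
Invert for THB per AUD: 1 / 0.056474097 = 17.7072.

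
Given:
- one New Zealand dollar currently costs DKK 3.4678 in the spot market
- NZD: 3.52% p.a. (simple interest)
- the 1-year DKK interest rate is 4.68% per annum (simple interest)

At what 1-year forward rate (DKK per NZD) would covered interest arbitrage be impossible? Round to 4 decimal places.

3.5067

T = 1 year.
Growth of 1 DKK over T: 1 + 0.0468×1 = 1.046800.
Growth of 1 NZD over T: 1 + 0.0352×1 = 1.035200.
Forward (DKK per NZD) = 3.4678 × 1.046800 / 1.035200 = 3.506659.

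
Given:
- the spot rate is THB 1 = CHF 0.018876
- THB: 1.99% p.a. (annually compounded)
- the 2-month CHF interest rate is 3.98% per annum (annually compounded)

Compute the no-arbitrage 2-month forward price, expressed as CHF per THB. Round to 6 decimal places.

T = 2/12 years.
CHF accumulates by (1 + 0.0398)^(2/12) = 1.0065259.
THB growth factor: (1 + 0.0199)^(2/12) = 1.0032895.
Forward (CHF per THB) = 0.018876 × 1.0065259 / 1.0032895 = 0.01893689.

0.018937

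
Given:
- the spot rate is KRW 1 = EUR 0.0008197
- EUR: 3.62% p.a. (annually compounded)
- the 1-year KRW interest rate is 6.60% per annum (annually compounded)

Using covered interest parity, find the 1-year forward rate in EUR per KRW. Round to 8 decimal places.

0.00079679

T = 1 year.
Growth of 1 EUR over T: (1 + 0.0362)^1 = 1.036200.
Growth of 1 KRW over T: (1 + 0.0660)^1 = 1.066000.
So F = 0.0008197 × 1.036200 / 1.066000 = 0.0007967853 (EUR/KRW).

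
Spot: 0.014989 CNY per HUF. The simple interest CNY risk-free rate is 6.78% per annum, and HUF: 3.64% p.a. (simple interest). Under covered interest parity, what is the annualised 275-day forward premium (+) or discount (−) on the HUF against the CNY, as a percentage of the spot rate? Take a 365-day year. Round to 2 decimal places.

T = 275/365 years.
CIP forward (CNY per HUF) = 0.014989 × 1.0510822/1.0274247 = 0.015334137.
Annualised premium = (F − S)/S × (1/T) = (0.015334137 − 0.014989)/0.014989 ÷ (275/365) = 3.06%.

+3.06%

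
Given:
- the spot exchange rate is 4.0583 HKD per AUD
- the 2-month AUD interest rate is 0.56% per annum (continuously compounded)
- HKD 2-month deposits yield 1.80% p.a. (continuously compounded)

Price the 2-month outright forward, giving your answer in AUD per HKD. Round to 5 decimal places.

0.24590

T = 2/12 years.
HKD accumulates by e^(0.0180×2/12) = 1.0030045.
AUD growth factor: e^(0.0056×2/12) = 1.0009338.
So F = 4.0583 × 1.0030045 / 1.0009338 = 4.066696 (HKD/AUD).
Quoted the other way: 1/4.066696 = 0.24590 AUD per HKD.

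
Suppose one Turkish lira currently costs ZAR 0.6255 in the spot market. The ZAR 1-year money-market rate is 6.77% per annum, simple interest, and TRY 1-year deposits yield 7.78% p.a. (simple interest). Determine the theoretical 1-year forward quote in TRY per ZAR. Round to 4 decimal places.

1.6138

T = 1 year.
ZAR growth factor: 1 + 0.0677×1 = 1.067700.
TRY growth factor: 1 + 0.0778×1 = 1.077800.
CIP: F = S · (grow ZAR)/(grow TRY) = 0.6255 × 1.067700/1.077800 = 0.6196385 ZAR per TRY.
Invert for TRY per ZAR: 1 / 0.6196385 = 1.6138.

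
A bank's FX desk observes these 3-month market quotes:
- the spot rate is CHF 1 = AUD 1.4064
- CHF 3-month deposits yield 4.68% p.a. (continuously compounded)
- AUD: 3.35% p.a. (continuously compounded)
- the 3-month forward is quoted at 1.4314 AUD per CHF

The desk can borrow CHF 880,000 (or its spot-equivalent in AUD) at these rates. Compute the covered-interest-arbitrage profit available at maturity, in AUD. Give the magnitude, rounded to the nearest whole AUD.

AUD 26,416

T = 3/12 years.
Keep in CHF, deliver into the forward: 880,000·1.011768713·1.4314 = AUD 1,274,456.25.
Swap to AUD now, deposit: 880,000·1.4064·1.008410168 = AUD 1,248,040.69.
The quoted forward overvalues CHF, so borrow AUD, buy CHF at spot, deposit the CHF at 4.68%, and sell the proceeds forward at 1.4314.
Arbitrage profit = |1,274,456.25 − 1,248,040.69| = AUD 26,416.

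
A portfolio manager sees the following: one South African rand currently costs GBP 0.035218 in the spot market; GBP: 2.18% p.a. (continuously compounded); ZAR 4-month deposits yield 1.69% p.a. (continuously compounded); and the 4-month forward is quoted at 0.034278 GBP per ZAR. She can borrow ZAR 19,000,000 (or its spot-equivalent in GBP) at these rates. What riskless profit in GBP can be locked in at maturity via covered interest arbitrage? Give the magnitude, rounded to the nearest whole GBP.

T = 4/12 years.
Route A — deposit ZAR, sell forward: 19,000,000 × 1.00564923 × 0.034278 = GBP 654,961.24.
Route B — convert at spot, deposit GBP: 19,000,000 × 0.035218 × 1.00729313 = GBP 674,022.14.
The quoted forward undervalues ZAR, so borrow ZAR, convert to GBP at spot, deposit the GBP at 2.18%, and buy ZAR forward at 0.034278 to cover the loan.
The gap between the two covered legs is GBP 19,061.

GBP 19,061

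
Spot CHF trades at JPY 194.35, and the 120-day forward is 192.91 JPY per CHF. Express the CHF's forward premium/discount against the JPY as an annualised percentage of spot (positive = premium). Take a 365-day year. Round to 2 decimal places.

-2.25%

T = 120/365 years.
Period premium: (192.91 − 194.35)/194.35 = -0.0074093.
Per annum: -0.0074093 / (120/365) = -0.022537 = -2.25%.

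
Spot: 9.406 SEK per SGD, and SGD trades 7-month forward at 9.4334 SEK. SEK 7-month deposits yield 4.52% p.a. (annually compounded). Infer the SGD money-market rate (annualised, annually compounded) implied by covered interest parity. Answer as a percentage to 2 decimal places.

4.00%

T = 7/12 years.
By CIP, F/S equals the SEK-to-SGD growth ratio: 9.4334/9.406 = 1.0029130.
The SEK side grows by (1 + 0.0452)^(7/12) = 1.0261235.
That pins the SGD growth at 1.0231431.
r = 1.0231431^(12/7) − 1 = 0.040001 → 4.00%.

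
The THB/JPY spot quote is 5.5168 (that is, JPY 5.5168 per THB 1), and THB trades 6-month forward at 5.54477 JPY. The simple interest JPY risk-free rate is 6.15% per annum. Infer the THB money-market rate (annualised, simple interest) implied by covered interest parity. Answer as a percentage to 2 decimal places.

5.11%

T = 6/12 years.
By CIP, F/S equals the JPY-to-THB growth ratio: 5.54477/5.5168 = 1.0050700.
JPY growth factor: 1 + 0.0615×6/12 = 1.030750.
Hence g_THB = 1.0255505.
(1.0255505 − 1)/T = 0.051101, i.e. 5.11%.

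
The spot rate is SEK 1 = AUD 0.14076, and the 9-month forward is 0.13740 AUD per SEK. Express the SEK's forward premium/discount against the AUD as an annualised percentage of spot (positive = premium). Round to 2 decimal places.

T = 9/12 years.
SEK trades forward at -2.38704% vs spot over the period.
×(1/T) gives -3.18% p.a.

-3.18%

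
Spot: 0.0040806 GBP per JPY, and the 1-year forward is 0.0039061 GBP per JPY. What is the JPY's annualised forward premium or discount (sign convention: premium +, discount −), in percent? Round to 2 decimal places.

-4.28%

T = 1 year.
Period premium: (0.0039061 − 0.0040806)/0.0040806 = -0.0427633.
Per annum: -0.0427633 / 1 = -0.042763 = -4.28%.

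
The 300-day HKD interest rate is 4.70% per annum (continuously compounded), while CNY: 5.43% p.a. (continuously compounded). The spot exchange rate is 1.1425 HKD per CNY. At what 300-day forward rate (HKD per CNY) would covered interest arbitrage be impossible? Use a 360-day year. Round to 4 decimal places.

1.1356

T = 300/360 years.
HKD accumulates by e^(0.0470×300/360) = 1.0399438.
Growth of 1 CNY over T: e^(0.0543×300/360) = 1.0462894.
So F = 1.1425 × 1.0399438 / 1.0462894 = 1.135571 (HKD/CNY).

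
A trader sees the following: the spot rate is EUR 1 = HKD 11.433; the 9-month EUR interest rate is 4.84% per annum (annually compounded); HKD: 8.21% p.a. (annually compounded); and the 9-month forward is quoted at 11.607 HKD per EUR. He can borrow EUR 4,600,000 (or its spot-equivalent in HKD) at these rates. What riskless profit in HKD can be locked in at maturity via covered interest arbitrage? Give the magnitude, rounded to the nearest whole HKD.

HKD 479,152

T = 9/12 years.
Invest the EUR and cover forward: 4,600,000 × 1.036084697 × 11.607 = HKD 55,318,841.36.
Convert at spot and invest in HKD: 4,600,000 × 11.433 × 1.0609637553 = HKD 55,797,993.63.
The quoted forward undervalues EUR, so borrow EUR, convert to HKD at spot, deposit the HKD at 8.21%, and buy EUR forward at 11.607 to cover the loan.
The gap between the two covered legs is HKD 479,152.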